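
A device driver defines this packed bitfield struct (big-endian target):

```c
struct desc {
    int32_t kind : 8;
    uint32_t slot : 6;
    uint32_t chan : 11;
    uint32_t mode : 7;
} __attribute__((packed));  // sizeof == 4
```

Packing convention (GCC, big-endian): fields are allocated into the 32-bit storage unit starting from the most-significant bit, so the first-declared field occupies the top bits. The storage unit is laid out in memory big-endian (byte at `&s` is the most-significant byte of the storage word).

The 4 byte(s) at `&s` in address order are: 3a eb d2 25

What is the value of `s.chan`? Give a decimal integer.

[0]=0x3a [1]=0xeb [2]=0xd2 [3]=0x25 (big-endian) → word 0x3aebd225
kind:8 @ bit 24 → (0x3aebd225>>24)&0xff = 0x3a
slot:6 @ bit 18 → (0x3aebd225>>18)&0x3f = 0x3a
chan:11 @ bit 7 → (0x3aebd225>>7)&0x7ff = 0x7a4  ←
mode:7 @ bit 0 → (0x3aebd225>>0)&0x7f = 0x25

1956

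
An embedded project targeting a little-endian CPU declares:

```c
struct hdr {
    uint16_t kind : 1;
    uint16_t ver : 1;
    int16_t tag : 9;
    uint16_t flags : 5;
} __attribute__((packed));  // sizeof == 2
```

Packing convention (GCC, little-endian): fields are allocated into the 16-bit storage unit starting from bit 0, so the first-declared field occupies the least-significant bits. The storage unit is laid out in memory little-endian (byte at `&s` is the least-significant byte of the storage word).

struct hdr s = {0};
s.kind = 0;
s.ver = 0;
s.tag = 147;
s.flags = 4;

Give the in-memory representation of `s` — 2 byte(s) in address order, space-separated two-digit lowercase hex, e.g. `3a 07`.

4c 22

[0+:1] kind=0 & 0x1 = 0x0; word=0x0000
[1+:1] ver=0 & 0x1 = 0x0; word=0x0000
[2+:9] tag=147 & 0x1ff = 0x93; word=0x024c
[11+:5] flags=4 & 0x1f = 0x4; word=0x224c
word = 0x224c → little-endian bytes:
  [0]=0x4c  [1]=0x22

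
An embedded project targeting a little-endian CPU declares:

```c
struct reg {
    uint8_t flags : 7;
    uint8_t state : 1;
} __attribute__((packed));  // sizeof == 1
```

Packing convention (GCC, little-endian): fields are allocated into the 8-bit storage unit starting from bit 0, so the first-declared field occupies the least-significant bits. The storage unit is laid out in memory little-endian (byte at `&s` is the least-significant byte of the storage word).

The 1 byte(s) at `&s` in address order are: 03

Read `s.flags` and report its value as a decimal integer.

[0]=0x03 (little-endian) → word 0x03
flags:7 @ bit 0 → (0x03>>0)&0x7f = 0x3  ←
state:1 @ bit 7 → (0x03>>7)&0x1 = 0x0

3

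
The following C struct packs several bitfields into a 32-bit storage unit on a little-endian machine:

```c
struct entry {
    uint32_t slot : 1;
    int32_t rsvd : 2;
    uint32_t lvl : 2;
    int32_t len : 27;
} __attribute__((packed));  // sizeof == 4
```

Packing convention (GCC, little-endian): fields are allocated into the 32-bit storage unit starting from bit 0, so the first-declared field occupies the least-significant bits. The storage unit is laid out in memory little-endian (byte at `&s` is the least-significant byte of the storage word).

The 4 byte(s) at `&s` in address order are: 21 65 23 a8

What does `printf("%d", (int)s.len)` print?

[0]=0x21 [1]=0x65 [2]=0x23 [3]=0xa8 (little-endian) → word 0xa8236521
slot [0+:1] = (word>>0) & 0x1 = 1
rsvd [1+:2] = (word>>1) & 0x3 = 0
lvl [3+:2] = (word>>3) & 0x3 = 0
len [5+:27] = (word>>5) & 0x7ffffff = 88152873  ←
len signed 27b, MSB=1: 88152873 - 134217728 = -46064855

-46064855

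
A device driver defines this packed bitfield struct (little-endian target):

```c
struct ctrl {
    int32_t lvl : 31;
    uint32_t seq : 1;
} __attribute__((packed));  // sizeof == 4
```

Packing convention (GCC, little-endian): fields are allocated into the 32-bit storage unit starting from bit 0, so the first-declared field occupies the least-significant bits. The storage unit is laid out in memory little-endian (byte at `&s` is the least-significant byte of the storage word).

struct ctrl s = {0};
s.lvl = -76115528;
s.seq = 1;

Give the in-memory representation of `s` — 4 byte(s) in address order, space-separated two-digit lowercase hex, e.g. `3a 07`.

lvl:31 = -76115528 → 0x7b7691b8 << 0 → word 0x7b7691b8
seq:1 = 1 → 0x1 << 31 → word 0xfb7691b8
word = 0xfb7691b8 → little-endian bytes:
  [0]=0xb8  [1]=0x91  [2]=0x76  [3]=0xfb

b8 91 76 fb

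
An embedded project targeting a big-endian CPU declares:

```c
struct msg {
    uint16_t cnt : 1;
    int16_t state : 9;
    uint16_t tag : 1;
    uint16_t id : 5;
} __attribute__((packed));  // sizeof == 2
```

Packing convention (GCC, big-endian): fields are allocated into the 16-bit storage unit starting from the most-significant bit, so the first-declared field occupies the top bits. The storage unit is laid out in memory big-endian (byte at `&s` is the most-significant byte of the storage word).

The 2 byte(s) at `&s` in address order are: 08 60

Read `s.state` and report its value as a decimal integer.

33

[0]=0x08 [1]=0x60 (big-endian) → word 0x0860
cnt:1 @ bit 15 → (0x0860>>15)&0x1 = 0x0
state:9 @ bit 6 → (0x0860>>6)&0x1ff = 0x21  ←
tag:1 @ bit 5 → (0x0860>>5)&0x1 = 0x1
id:5 @ bit 0 → (0x0860>>0)&0x1f = 0x0
state signed 9b, MSB=0: value = 33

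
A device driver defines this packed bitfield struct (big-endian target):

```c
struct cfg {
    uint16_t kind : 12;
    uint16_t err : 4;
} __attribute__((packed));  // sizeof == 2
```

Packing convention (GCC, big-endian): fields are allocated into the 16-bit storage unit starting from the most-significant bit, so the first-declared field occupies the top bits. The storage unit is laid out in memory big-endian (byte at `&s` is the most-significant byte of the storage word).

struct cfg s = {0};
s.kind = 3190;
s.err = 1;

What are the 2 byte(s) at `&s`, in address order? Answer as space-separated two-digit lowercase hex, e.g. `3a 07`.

c7 61

kind:12 = 3190 → 0xc76 << 4 → word 0xc760
err:4 = 1 → 0x1 << 0 → word 0xc761
word = 0xc761 → big-endian bytes:
  [0]=0xc7  [1]=0x61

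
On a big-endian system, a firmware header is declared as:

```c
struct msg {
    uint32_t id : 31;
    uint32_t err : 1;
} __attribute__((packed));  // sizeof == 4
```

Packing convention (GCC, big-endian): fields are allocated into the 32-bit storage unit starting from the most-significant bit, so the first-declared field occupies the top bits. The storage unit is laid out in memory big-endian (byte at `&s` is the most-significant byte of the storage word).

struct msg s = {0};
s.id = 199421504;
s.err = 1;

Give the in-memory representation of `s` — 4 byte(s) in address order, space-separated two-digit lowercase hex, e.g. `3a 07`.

[1+:31] id=199421504 & 0x7fffffff = 0xbe2ee40; word=0x17c5dc80
[0+:1] err=1 & 0x1 = 0x1; word=0x17c5dc81
word = 0x17c5dc81 → big-endian bytes:
  [0]=0x17  [1]=0xc5  [2]=0xdc  [3]=0x81

17 c5 dc 81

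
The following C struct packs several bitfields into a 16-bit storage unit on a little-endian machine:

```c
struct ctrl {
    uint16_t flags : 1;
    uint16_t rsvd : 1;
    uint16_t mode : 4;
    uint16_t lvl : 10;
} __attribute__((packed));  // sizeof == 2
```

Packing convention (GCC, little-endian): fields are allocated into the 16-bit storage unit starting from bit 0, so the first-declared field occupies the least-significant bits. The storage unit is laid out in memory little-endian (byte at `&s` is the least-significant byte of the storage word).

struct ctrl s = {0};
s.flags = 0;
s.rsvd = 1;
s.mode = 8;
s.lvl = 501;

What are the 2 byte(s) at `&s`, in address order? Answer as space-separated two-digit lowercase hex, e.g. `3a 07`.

flags (1b) val=0 bits=0x0 at bit 0: 0x0000
rsvd (1b) val=1 bits=0x1 at bit 1: 0x0002
mode (4b) val=8 bits=0x8 at bit 2: 0x0022
lvl (10b) val=501 bits=0x1f5 at bit 6: 0x7d62
word = 0x7d62 → little-endian bytes:
  [0]=0x62  [1]=0x7d

62 7d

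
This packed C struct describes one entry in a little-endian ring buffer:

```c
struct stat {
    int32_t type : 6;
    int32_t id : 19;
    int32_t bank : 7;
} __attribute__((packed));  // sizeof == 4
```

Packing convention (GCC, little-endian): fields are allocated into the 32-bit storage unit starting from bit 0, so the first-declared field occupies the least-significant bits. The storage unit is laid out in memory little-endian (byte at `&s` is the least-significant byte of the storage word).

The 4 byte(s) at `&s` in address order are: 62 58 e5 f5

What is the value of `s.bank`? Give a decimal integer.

-6

[0]=0x62 [1]=0x58 [2]=0xe5 [3]=0xf5 (little-endian) → word 0xf5e55862
type:6 @ bit 0 → (0xf5e55862>>0)&0x3f = 0x22
id:19 @ bit 6 → (0xf5e55862>>6)&0x7ffff = 0x79561
bank:7 @ bit 25 → (0xf5e55862>>25)&0x7f = 0x7a  ←
bank signed 7b, MSB=1: 122 - 128 = -6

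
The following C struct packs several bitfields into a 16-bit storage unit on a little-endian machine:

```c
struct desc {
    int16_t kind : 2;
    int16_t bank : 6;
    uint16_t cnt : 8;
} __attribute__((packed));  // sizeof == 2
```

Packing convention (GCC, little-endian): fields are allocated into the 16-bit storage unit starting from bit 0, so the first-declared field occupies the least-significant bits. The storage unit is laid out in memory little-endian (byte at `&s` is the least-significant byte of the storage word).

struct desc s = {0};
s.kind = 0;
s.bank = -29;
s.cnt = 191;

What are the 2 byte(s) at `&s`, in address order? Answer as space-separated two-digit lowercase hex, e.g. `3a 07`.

kind (2b) val=0 bits=0x0 at bit 0: 0x0000
bank (6b) val=-29 bits=0x23 at bit 2: 0x008c
cnt (8b) val=191 bits=0xbf at bit 8: 0xbf8c
word = 0xbf8c → little-endian bytes:
  [0]=0x8c  [1]=0xbf

8c bf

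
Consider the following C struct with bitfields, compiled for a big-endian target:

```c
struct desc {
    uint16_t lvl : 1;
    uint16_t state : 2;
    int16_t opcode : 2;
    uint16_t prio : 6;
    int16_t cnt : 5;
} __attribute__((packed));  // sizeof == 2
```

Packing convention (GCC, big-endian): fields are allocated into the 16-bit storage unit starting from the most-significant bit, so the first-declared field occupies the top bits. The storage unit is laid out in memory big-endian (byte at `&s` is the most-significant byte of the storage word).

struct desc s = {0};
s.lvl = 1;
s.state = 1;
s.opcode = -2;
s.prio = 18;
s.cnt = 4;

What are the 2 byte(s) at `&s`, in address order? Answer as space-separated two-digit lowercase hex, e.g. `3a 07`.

lvl:1 = 1 → 0x1 << 15 → word 0x8000
state:2 = 1 → 0x1 << 13 → word 0xa000
opcode:2 = -2 → 0x2 << 11 → word 0xb000
prio:6 = 18 → 0x12 << 5 → word 0xb240
cnt:5 = 4 → 0x4 << 0 → word 0xb244
word = 0xb244 → big-endian bytes:
  [0]=0xb2  [1]=0x44

b2 44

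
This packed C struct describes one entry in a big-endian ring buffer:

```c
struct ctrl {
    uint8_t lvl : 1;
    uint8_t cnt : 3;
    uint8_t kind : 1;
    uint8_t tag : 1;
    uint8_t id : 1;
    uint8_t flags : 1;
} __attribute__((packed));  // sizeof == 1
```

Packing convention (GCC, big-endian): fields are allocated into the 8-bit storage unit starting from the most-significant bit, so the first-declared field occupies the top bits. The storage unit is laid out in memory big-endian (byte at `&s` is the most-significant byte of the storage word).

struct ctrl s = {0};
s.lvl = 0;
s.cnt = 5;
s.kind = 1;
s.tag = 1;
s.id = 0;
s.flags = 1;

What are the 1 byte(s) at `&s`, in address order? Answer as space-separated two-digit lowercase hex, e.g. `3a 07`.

lvl:1 = 0 → 0x0 << 7 → word 0x00
cnt:3 = 5 → 0x5 << 4 → word 0x50
kind:1 = 1 → 0x1 << 3 → word 0x58
tag:1 = 1 → 0x1 << 2 → word 0x5c
id:1 = 0 → 0x0 << 1 → word 0x5c
flags:1 = 1 → 0x1 << 0 → word 0x5d
word = 0x5d → big-endian bytes:
  [0]=0x5d

5d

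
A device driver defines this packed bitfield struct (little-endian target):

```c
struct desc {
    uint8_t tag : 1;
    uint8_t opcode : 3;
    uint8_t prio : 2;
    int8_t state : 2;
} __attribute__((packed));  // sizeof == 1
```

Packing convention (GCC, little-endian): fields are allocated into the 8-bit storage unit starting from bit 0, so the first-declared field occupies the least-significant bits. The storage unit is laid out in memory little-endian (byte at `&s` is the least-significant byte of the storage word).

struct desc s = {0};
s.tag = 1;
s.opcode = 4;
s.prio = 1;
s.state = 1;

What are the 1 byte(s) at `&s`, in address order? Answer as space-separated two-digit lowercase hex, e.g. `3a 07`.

tag (1b) val=1 bits=0x1 at bit 0: 0x01
opcode (3b) val=4 bits=0x4 at bit 1: 0x09
prio (2b) val=1 bits=0x1 at bit 4: 0x19
state (2b) val=1 bits=0x1 at bit 6: 0x59
word = 0x59 → little-endian bytes:
  [0]=0x59

59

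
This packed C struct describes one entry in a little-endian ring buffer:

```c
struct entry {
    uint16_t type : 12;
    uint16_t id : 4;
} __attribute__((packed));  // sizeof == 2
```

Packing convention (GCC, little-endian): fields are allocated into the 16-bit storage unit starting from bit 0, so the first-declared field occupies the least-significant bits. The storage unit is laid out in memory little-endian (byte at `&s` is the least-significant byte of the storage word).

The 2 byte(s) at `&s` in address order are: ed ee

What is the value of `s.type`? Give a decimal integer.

3821

[0]=0xed [1]=0xee (little-endian) → word 0xeeed
type [0+:12] = (word>>0) & 0xfff = 3821  ←
id [12+:4] = (word>>12) & 0xf = 14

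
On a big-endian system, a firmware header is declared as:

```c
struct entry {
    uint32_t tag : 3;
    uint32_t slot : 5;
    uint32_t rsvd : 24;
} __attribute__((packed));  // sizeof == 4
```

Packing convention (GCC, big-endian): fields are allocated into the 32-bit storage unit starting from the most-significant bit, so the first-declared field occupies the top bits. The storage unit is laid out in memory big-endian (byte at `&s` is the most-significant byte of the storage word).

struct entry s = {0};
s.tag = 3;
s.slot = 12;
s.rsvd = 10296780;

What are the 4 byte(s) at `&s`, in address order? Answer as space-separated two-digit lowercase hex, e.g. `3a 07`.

tag (3b) val=3 bits=0x3 at bit 29: 0x60000000
slot (5b) val=12 bits=0xc at bit 24: 0x6c000000
rsvd (24b) val=10296780 bits=0x9d1dcc at bit 0: 0x6c9d1dcc
word = 0x6c9d1dcc → big-endian bytes:
  [0]=0x6c  [1]=0x9d  [2]=0x1d  [3]=0xcc

6c 9d 1d cc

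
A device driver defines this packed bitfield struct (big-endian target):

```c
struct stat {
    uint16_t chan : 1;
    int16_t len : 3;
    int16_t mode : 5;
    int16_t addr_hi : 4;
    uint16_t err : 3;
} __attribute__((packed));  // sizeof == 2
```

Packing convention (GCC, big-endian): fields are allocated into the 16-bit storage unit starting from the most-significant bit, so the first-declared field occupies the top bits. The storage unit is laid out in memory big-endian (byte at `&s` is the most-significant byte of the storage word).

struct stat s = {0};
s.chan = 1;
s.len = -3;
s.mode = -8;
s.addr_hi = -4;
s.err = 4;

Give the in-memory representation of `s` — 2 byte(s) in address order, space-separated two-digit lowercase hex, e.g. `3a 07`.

[15+:1] chan=1 & 0x1 = 0x1; word=0x8000
[12+:3] len=-3 & 0x7 = 0x5; word=0xd000
[7+:5] mode=-8 & 0x1f = 0x18; word=0xdc00
[3+:4] addr_hi=-4 & 0xf = 0xc; word=0xdc60
[0+:3] err=4 & 0x7 = 0x4; word=0xdc64
word = 0xdc64 → big-endian bytes:
  [0]=0xdc  [1]=0x64

dc 64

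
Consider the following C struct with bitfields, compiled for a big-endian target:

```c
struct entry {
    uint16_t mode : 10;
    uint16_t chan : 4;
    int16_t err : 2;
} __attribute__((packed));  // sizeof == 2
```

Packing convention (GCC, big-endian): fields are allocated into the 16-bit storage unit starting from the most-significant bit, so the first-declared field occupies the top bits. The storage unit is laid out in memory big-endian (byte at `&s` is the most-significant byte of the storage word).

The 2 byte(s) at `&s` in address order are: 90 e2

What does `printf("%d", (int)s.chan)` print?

[0]=0x90 [1]=0xe2 (big-endian) → word 0x90e2
mode [6+:10] = (word>>6) & 0x3ff = 579
chan [2+:4] = (word>>2) & 0xf = 8  ←
err [0+:2] = (word>>0) & 0x3 = 2

8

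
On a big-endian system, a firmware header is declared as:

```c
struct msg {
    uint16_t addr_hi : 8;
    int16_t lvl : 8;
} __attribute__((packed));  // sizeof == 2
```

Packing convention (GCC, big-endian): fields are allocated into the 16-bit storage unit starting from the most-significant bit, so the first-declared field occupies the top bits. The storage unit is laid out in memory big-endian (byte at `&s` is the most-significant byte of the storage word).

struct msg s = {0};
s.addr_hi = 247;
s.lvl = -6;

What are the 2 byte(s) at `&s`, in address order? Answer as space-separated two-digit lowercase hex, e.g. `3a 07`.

f7 fa

addr_hi (8b) val=247 bits=0xf7 at bit 8: 0xf700
lvl (8b) val=-6 bits=0xfa at bit 0: 0xf7fa
word = 0xf7fa → big-endian bytes:
  [0]=0xf7  [1]=0xfa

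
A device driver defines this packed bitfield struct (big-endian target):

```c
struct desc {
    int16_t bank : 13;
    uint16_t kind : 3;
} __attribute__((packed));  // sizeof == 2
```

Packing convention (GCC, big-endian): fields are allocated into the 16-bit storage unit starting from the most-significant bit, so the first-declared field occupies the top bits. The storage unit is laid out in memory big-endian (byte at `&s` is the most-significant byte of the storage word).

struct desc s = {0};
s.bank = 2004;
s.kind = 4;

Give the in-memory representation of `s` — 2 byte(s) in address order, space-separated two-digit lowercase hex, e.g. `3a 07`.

3e a4

bank:13 = 2004 → 0x7d4 << 3 → word 0x3ea0
kind:3 = 4 → 0x4 << 0 → word 0x3ea4
word = 0x3ea4 → big-endian bytes:
  [0]=0x3e  [1]=0xa4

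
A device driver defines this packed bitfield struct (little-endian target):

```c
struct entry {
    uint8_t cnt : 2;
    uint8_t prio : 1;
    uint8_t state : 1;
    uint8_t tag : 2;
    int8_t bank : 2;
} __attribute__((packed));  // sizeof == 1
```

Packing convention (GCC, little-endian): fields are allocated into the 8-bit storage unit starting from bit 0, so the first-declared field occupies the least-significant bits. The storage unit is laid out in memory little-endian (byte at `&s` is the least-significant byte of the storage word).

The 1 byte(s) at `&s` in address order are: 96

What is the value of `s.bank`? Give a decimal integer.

[0]=0x96 (little-endian) → word 0x96
cnt:2 @ bit 0 → (0x96>>0)&0x3 = 0x2
prio:1 @ bit 2 → (0x96>>2)&0x1 = 0x1
state:1 @ bit 3 → (0x96>>3)&0x1 = 0x0
tag:2 @ bit 4 → (0x96>>4)&0x3 = 0x1
bank:2 @ bit 6 → (0x96>>6)&0x3 = 0x2  ←
bank signed 2b, MSB=1: 2 - 4 = -2

-2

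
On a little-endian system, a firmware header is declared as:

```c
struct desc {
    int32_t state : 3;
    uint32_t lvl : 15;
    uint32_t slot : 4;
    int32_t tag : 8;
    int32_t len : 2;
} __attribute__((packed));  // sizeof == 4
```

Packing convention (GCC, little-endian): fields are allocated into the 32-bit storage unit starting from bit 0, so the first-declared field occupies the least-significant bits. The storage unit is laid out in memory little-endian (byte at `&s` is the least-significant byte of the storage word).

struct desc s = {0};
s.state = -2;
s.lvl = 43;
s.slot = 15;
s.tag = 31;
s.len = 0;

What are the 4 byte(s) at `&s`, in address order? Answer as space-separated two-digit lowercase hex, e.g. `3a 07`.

5e 01 fc 07

state (3b) val=-2 bits=0x6 at bit 0: 0x00000006
lvl (15b) val=43 bits=0x2b at bit 3: 0x0000015e
slot (4b) val=15 bits=0xf at bit 18: 0x003c015e
tag (8b) val=31 bits=0x1f at bit 22: 0x07fc015e
len (2b) val=0 bits=0x0 at bit 30: 0x07fc015e
word = 0x07fc015e → little-endian bytes:
  [0]=0x5e  [1]=0x01  [2]=0xfc  [3]=0x07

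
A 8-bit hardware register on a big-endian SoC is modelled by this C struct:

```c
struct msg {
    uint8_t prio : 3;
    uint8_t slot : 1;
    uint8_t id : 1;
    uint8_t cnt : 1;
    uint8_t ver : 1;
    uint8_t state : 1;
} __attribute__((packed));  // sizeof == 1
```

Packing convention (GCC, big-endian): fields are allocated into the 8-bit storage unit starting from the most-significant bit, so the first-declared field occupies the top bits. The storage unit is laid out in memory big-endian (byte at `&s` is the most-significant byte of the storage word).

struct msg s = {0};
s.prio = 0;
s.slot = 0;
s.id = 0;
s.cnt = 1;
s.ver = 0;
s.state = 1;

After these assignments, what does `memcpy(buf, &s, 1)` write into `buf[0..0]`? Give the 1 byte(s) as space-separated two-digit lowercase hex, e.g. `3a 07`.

prio:3 = 0 → 0x0 << 5 → word 0x00
slot:1 = 0 → 0x0 << 4 → word 0x00
id:1 = 0 → 0x0 << 3 → word 0x00
cnt:1 = 1 → 0x1 << 2 → word 0x04
ver:1 = 0 → 0x0 << 1 → word 0x04
state:1 = 1 → 0x1 << 0 → word 0x05
word = 0x05 → big-endian bytes:
  [0]=0x05

05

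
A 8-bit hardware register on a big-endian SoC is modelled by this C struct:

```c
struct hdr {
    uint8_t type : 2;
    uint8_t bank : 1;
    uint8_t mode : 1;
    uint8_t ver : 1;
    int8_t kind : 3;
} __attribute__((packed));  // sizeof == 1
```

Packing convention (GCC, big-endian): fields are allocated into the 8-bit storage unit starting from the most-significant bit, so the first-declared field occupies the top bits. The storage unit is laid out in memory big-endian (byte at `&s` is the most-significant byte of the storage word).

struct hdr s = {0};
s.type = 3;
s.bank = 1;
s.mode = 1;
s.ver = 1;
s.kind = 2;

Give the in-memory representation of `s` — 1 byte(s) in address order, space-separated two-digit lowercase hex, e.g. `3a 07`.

type:2 = 3 → 0x3 << 6 → word 0xc0
bank:1 = 1 → 0x1 << 5 → word 0xe0
mode:1 = 1 → 0x1 << 4 → word 0xf0
ver:1 = 1 → 0x1 << 3 → word 0xf8
kind:3 = 2 → 0x2 << 0 → word 0xfa
word = 0xfa → big-endian bytes:
  [0]=0xfa

fa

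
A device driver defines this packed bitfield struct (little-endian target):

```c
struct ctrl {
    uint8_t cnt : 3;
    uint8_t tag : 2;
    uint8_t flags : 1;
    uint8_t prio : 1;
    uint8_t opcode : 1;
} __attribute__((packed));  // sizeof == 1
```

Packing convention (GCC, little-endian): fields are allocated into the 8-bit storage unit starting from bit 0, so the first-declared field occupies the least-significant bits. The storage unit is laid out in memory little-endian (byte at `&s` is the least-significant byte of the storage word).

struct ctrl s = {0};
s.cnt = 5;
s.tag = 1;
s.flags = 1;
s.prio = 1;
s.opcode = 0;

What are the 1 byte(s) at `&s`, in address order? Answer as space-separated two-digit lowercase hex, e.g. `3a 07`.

[0+:3] cnt=5 & 0x7 = 0x5; word=0x05
[3+:2] tag=1 & 0x3 = 0x1; word=0x0d
[5+:1] flags=1 & 0x1 = 0x1; word=0x2d
[6+:1] prio=1 & 0x1 = 0x1; word=0x6d
[7+:1] opcode=0 & 0x1 = 0x0; word=0x6d
word = 0x6d → little-endian bytes:
  [0]=0x6d

6d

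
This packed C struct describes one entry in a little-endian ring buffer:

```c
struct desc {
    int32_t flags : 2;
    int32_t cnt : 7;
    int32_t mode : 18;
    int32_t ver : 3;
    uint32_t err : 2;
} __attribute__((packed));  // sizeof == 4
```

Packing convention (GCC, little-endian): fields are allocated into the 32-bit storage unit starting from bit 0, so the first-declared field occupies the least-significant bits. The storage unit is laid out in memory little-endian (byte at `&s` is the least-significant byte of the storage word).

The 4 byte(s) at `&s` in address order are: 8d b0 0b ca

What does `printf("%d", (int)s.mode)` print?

[0]=0x8d [1]=0xb0 [2]=0x0b [3]=0xca (little-endian) → word 0xca0bb08d
flags:2 @ bit 0 → (0xca0bb08d>>0)&0x3 = 0x1
cnt:7 @ bit 2 → (0xca0bb08d>>2)&0x7f = 0x23
mode:18 @ bit 9 → (0xca0bb08d>>9)&0x3ffff = 0x105d8  ←
ver:3 @ bit 27 → (0xca0bb08d>>27)&0x7 = 0x1
err:2 @ bit 30 → (0xca0bb08d>>30)&0x3 = 0x3
mode signed 18b, MSB=0: value = 67032

67032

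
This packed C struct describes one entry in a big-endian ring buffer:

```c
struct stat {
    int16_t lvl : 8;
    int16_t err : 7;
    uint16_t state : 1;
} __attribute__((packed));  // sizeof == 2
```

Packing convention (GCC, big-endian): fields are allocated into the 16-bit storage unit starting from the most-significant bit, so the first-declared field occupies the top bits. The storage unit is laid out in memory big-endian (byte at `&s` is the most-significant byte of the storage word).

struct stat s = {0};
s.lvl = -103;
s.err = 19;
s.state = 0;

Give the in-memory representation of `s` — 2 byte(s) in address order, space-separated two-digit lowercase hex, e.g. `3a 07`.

99 26

[8+:8] lvl=-103 & 0xff = 0x99; word=0x9900
[1+:7] err=19 & 0x7f = 0x13; word=0x9926
[0+:1] state=0 & 0x1 = 0x0; word=0x9926
word = 0x9926 → big-endian bytes:
  [0]=0x99  [1]=0x26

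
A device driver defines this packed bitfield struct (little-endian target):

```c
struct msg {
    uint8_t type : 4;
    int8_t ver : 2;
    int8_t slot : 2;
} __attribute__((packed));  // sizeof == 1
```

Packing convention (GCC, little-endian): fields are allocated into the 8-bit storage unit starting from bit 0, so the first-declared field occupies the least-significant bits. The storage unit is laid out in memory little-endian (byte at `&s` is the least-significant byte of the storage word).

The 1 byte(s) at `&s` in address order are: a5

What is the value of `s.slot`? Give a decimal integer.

-2

[0]=0xa5 (little-endian) → word 0xa5
type [0+:4] = (word>>0) & 0xf = 5
ver [4+:2] = (word>>4) & 0x3 = 2
slot [6+:2] = (word>>6) & 0x3 = 2  ←
slot signed 2b, MSB=1: 2 - 4 = -2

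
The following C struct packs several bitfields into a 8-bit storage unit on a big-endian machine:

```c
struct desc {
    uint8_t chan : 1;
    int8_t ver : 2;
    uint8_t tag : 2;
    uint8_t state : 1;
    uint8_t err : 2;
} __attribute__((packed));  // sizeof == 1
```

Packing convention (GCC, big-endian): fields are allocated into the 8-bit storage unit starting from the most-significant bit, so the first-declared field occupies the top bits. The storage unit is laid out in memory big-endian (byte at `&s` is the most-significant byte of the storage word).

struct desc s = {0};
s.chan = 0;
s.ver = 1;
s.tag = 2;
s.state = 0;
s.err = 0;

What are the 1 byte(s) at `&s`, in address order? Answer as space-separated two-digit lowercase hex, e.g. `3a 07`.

chan (1b) val=0 bits=0x0 at bit 7: 0x00
ver (2b) val=1 bits=0x1 at bit 5: 0x20
tag (2b) val=2 bits=0x2 at bit 3: 0x30
state (1b) val=0 bits=0x0 at bit 2: 0x30
err (2b) val=0 bits=0x0 at bit 0: 0x30
word = 0x30 → big-endian bytes:
  [0]=0x30

30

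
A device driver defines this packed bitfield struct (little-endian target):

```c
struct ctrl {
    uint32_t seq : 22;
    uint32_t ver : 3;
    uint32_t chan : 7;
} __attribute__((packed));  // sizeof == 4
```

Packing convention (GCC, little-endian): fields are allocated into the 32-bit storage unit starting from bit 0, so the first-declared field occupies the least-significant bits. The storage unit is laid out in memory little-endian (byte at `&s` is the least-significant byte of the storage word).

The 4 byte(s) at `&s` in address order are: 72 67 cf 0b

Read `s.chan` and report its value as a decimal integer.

[0]=0x72 [1]=0x67 [2]=0xcf [3]=0x0b (little-endian) → word 0x0bcf6772
seq [0+:22] = (word>>0) & 0x3fffff = 1009522
ver [22+:3] = (word>>22) & 0x7 = 7
chan [25+:7] = (word>>25) & 0x7f = 5  ←

5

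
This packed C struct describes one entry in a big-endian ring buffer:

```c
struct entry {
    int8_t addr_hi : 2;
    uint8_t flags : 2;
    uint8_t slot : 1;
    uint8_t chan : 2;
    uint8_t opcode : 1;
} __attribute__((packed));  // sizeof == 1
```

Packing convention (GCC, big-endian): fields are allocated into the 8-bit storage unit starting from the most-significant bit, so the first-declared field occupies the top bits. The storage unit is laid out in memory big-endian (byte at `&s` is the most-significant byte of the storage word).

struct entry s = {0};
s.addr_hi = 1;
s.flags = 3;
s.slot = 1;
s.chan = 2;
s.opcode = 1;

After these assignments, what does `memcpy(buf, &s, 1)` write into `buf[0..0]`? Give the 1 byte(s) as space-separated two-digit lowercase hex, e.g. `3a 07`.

[6+:2] addr_hi=1 & 0x3 = 0x1; word=0x40
[4+:2] flags=3 & 0x3 = 0x3; word=0x70
[3+:1] slot=1 & 0x1 = 0x1; word=0x78
[1+:2] chan=2 & 0x3 = 0x2; word=0x7c
[0+:1] opcode=1 & 0x1 = 0x1; word=0x7d
word = 0x7d → big-endian bytes:
  [0]=0x7d

7d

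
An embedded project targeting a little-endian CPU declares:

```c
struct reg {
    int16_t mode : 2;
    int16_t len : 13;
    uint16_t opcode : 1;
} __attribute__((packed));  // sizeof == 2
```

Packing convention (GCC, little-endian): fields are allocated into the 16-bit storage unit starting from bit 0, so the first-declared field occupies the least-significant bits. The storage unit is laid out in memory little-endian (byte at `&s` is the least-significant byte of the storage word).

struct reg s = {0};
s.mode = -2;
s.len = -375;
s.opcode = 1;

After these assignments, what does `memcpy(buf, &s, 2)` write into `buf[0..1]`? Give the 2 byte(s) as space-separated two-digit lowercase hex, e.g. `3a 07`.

26 fa

[0+:2] mode=-2 & 0x3 = 0x2; word=0x0002
[2+:13] len=-375 & 0x1fff = 0x1e89; word=0x7a26
[15+:1] opcode=1 & 0x1 = 0x1; word=0xfa26
word = 0xfa26 → little-endian bytes:
  [0]=0x26  [1]=0xfa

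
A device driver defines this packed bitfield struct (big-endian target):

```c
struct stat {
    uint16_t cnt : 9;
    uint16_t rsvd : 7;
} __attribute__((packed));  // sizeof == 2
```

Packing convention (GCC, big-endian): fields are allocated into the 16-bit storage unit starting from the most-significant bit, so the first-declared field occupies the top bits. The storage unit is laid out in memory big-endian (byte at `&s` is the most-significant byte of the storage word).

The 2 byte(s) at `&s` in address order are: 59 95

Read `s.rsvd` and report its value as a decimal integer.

21

[0]=0x59 [1]=0x95 (big-endian) → word 0x5995
cnt [7+:9] = (word>>7) & 0x1ff = 179
rsvd [0+:7] = (word>>0) & 0x7f = 21  ←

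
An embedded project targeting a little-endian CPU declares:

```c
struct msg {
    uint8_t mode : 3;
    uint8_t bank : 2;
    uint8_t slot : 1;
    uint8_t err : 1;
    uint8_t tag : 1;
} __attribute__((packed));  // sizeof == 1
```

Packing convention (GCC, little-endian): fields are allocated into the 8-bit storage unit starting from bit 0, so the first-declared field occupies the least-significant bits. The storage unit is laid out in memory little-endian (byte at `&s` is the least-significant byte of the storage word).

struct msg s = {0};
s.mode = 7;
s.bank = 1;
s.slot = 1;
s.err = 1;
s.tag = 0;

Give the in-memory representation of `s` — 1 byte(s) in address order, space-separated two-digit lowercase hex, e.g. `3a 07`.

6f

mode:3 = 7 → 0x7 << 0 → word 0x07
bank:2 = 1 → 0x1 << 3 → word 0x0f
slot:1 = 1 → 0x1 << 5 → word 0x2f
err:1 = 1 → 0x1 << 6 → word 0x6f
tag:1 = 0 → 0x0 << 7 → word 0x6f
word = 0x6f → little-endian bytes:
  [0]=0x6f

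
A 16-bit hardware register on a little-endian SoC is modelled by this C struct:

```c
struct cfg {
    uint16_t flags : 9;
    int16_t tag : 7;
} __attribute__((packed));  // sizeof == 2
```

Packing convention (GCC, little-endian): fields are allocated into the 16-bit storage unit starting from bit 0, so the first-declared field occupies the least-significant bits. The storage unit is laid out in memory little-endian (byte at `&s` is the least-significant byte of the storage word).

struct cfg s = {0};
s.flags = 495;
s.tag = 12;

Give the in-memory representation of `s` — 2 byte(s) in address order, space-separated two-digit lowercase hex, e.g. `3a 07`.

[0+:9] flags=495 & 0x1ff = 0x1ef; word=0x01ef
[9+:7] tag=12 & 0x7f = 0xc; word=0x19ef
word = 0x19ef → little-endian bytes:
  [0]=0xef  [1]=0x19

ef 19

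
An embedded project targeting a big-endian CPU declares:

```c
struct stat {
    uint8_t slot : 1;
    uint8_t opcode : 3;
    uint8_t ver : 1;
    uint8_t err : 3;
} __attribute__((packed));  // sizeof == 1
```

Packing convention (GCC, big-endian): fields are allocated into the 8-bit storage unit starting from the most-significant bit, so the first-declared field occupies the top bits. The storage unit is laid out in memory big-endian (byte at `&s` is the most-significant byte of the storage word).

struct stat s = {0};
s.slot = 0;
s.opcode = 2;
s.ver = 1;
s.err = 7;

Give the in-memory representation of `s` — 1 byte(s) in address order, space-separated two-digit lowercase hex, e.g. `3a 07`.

2f

slot (1b) val=0 bits=0x0 at bit 7: 0x00
opcode (3b) val=2 bits=0x2 at bit 4: 0x20
ver (1b) val=1 bits=0x1 at bit 3: 0x28
err (3b) val=7 bits=0x7 at bit 0: 0x2f
word = 0x2f → big-endian bytes:
  [0]=0x2f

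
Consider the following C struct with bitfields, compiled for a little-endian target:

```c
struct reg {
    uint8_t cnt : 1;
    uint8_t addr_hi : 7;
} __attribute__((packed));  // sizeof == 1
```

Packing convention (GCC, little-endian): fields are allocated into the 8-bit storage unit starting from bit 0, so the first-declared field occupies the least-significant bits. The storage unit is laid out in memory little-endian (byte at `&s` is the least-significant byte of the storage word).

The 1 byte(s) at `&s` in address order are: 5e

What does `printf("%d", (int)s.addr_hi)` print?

[0]=0x5e (little-endian) → word 0x5e
cnt [0+:1] = (word>>0) & 0x1 = 0
addr_hi [1+:7] = (word>>1) & 0x7f = 47  ←

47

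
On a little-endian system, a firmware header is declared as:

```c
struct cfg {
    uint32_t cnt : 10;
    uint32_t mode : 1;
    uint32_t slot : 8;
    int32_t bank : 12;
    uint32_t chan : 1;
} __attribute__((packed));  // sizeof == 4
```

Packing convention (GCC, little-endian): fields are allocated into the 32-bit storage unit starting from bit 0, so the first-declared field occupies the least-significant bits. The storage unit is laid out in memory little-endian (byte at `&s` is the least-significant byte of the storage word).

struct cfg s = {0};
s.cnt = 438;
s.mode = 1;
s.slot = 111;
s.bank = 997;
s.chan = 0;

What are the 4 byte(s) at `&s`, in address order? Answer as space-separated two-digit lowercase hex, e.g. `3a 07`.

b6 7d 2b 1f

cnt:10 = 438 → 0x1b6 << 0 → word 0x000001b6
mode:1 = 1 → 0x1 << 10 → word 0x000005b6
slot:8 = 111 → 0x6f << 11 → word 0x00037db6
bank:12 = 997 → 0x3e5 << 19 → word 0x1f2b7db6
chan:1 = 0 → 0x0 << 31 → word 0x1f2b7db6
word = 0x1f2b7db6 → little-endian bytes:
  [0]=0xb6  [1]=0x7d  [2]=0x2b  [3]=0x1f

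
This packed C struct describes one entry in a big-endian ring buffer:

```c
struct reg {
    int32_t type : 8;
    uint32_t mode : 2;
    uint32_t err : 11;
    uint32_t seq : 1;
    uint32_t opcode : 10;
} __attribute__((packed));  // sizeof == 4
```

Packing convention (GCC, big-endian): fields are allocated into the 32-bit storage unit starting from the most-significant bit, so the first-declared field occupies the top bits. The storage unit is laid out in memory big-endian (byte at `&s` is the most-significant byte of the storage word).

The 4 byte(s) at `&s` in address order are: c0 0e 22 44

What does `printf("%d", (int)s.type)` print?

[0]=0xc0 [1]=0x0e [2]=0x22 [3]=0x44 (big-endian) → word 0xc00e2244
type [24+:8] = (word>>24) & 0xff = 192  ←
mode [22+:2] = (word>>22) & 0x3 = 0
err [11+:11] = (word>>11) & 0x7ff = 452
seq [10+:1] = (word>>10) & 0x1 = 0
opcode [0+:10] = (word>>0) & 0x3ff = 580
type signed 8b, MSB=1: 192 - 256 = -64

-64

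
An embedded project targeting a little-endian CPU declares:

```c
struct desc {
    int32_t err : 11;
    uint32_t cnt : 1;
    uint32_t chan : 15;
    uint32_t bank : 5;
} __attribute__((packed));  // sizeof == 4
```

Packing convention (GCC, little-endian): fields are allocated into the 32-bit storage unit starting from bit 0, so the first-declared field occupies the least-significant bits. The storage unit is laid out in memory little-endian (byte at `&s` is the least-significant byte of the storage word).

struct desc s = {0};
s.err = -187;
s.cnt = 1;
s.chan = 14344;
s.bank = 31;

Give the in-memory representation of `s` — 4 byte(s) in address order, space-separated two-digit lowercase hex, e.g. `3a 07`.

[0+:11] err=-187 & 0x7ff = 0x745; word=0x00000745
[11+:1] cnt=1 & 0x1 = 0x1; word=0x00000f45
[12+:15] chan=14344 & 0x7fff = 0x3808; word=0x03808f45
[27+:5] bank=31 & 0x1f = 0x1f; word=0xfb808f45
word = 0xfb808f45 → little-endian bytes:
  [0]=0x45  [1]=0x8f  [2]=0x80  [3]=0xfb

45 8f 80 fb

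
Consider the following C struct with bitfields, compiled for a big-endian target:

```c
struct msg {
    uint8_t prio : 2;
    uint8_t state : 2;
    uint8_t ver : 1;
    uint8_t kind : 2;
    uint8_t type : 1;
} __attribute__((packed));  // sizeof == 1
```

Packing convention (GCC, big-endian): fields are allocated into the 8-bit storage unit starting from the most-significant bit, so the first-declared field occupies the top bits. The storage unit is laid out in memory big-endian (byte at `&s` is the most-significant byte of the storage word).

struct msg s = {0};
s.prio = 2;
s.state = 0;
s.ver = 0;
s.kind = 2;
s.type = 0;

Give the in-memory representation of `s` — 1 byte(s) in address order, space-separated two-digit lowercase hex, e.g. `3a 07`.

84

prio (2b) val=2 bits=0x2 at bit 6: 0x80
state (2b) val=0 bits=0x0 at bit 4: 0x80
ver (1b) val=0 bits=0x0 at bit 3: 0x80
kind (2b) val=2 bits=0x2 at bit 1: 0x84
type (1b) val=0 bits=0x0 at bit 0: 0x84
word = 0x84 → big-endian bytes:
  [0]=0x84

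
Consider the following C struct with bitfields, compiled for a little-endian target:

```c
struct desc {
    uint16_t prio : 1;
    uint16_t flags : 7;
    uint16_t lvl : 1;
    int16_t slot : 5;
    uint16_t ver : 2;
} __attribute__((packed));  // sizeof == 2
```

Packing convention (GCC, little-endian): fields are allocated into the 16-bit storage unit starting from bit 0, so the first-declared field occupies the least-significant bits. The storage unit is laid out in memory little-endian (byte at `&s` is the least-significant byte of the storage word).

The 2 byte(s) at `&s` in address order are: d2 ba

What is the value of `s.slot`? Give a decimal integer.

[0]=0xd2 [1]=0xba (little-endian) → word 0xbad2
prio:1 @ bit 0 → (0xbad2>>0)&0x1 = 0x0
flags:7 @ bit 1 → (0xbad2>>1)&0x7f = 0x69
lvl:1 @ bit 8 → (0xbad2>>8)&0x1 = 0x0
slot:5 @ bit 9 → (0xbad2>>9)&0x1f = 0x1d  ←
ver:2 @ bit 14 → (0xbad2>>14)&0x3 = 0x2
slot signed 5b, MSB=1: 29 - 32 = -3

-3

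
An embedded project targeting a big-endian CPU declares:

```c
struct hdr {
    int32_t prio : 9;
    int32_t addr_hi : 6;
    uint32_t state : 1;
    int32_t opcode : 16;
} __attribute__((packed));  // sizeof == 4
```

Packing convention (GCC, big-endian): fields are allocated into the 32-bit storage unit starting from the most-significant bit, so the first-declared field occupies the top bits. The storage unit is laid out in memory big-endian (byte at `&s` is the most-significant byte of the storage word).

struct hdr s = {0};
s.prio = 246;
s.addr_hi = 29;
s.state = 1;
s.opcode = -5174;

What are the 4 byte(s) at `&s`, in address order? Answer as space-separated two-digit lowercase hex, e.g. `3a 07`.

7b 3b eb ca

prio (9b) val=246 bits=0xf6 at bit 23: 0x7b000000
addr_hi (6b) val=29 bits=0x1d at bit 17: 0x7b3a0000
state (1b) val=1 bits=0x1 at bit 16: 0x7b3b0000
opcode (16b) val=-5174 bits=0xebca at bit 0: 0x7b3bebca
word = 0x7b3bebca → big-endian bytes:
  [0]=0x7b  [1]=0x3b  [2]=0xeb  [3]=0xca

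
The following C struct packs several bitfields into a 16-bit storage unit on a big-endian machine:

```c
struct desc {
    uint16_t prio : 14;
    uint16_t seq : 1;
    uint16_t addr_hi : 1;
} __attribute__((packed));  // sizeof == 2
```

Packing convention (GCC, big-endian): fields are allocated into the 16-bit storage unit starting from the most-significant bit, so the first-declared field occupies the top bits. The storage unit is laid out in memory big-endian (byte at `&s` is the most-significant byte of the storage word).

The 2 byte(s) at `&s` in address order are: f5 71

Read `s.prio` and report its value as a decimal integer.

[0]=0xf5 [1]=0x71 (big-endian) → word 0xf571
prio:14 @ bit 2 → (0xf571>>2)&0x3fff = 0x3d5c  ←
seq:1 @ bit 1 → (0xf571>>1)&0x1 = 0x0
addr_hi:1 @ bit 0 → (0xf571>>0)&0x1 = 0x1

15708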